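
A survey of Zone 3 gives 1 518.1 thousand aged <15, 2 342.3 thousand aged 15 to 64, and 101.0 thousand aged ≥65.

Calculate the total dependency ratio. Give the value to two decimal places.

Total dependency ratio = (1 518.1 + 101.0) / 2 342.3 × 100 = 1 619.1 / 2 342.3 × 100 = 69.12

Total dependency ratio: 69.12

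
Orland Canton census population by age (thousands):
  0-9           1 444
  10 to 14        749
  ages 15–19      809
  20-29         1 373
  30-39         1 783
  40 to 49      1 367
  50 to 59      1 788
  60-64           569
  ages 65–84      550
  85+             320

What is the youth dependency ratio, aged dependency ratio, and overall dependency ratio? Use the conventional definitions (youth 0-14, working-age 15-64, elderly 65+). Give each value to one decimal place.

0–14: 1 444 + 749 = 2 193
15–64: 809 + 1 373 + 1 783 + 1 367 + 1 788 + 569 = 7 689
65+: 550 + 320 = 870
Youth dependency ratio = 2 193 / 7 689 × 100 = 28.5
Old-age dependency ratio = 870 / 7 689 × 100 = 11.3
Total dependency ratio = (2 193 + 870) / 7 689 × 100 = 3 063 / 7 689 × 100 = 39.8

Youth dependency ratio: 28.5
Old-age dependency ratio: 11.3
Total dependency ratio: 39.8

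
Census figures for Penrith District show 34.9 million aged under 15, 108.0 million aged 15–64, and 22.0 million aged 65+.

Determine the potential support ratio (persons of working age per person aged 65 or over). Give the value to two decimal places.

Potential support ratio = 108.0 / 22.0 = 4.91

Potential support ratio: 4.91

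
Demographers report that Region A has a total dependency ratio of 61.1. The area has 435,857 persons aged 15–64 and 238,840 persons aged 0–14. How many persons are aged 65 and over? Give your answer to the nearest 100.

Total dependency ratio = (youth + elderly) / working-age × 100
61.1 = (238,840 + E) / 435,857 × 100
⇒ 27,500

Aged 65 and over: 27,500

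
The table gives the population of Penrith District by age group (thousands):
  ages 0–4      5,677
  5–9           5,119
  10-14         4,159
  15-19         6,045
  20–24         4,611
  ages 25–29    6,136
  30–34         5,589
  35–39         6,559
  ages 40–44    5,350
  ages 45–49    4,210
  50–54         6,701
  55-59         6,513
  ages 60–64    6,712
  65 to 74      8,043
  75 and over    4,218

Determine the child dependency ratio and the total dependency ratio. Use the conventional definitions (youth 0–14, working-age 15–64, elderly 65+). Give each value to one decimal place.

Youth dependency ratio: 25.6
Total dependency ratio: 46.6

0–14: 5,677 + 5,119 + 4,159 = 14,955
15–64: 6,045 + 4,611 + 6,136 + 5,589 + 6,559 + 5,350 + 4,210 + 6,701 + 6,513 + 6,712 = 58,426
65+: 8,043 + 4,218 = 12,261
Youth dependency ratio = 14,955 / 58,426 × 100 = 25.6
Total dependency ratio = (14,955 + 12,261) / 58,426 × 100 = 27,216 / 58,426 × 100 = 46.6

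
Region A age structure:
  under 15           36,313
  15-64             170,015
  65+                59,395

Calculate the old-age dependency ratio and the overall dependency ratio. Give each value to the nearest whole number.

Old-age dependency ratio = 59,395 / 170,015 × 100 = 35
Total dependency ratio = (36,313 + 59,395) / 170,015 × 100 = 95,708 / 170,015 × 100 = 56

Old-age dependency ratio: 35
Total dependency ratio: 56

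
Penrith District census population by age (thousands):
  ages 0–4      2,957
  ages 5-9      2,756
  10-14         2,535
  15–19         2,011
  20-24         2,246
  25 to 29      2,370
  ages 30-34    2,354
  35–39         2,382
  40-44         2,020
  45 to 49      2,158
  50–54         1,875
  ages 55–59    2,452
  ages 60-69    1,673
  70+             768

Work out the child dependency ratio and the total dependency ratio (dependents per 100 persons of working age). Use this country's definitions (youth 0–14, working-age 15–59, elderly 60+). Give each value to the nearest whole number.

Youth dependency ratio: 42
Total dependency ratio: 54

0–14: 2,957 + 2,756 + 2,535 = 8,248
15–59: 2,011 + 2,246 + 2,370 + 2,354 + 2,382 + 2,020 + 2,158 + 1,875 + 2,452 = 19,868
60+: 1,673 + 768 = 2,441
Youth dependency ratio = 8,248 / 19,868 × 100 = 42
Total dependency ratio = (8,248 + 2,441) / 19,868 × 100 = 10,689 / 19,868 × 100 = 54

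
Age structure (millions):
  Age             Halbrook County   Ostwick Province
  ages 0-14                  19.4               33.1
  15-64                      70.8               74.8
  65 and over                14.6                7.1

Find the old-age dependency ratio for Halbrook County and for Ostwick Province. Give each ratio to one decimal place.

Halbrook County: 14.6 / 70.8 × 100 = 20.6
Ostwick Province: 7.1 / 74.8 × 100 = 9.5

Halbrook County: 20.6
Ostwick Province: 9.5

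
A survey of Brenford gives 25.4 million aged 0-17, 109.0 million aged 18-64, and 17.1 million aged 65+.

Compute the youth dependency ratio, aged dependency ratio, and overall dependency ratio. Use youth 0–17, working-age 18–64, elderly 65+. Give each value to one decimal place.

Youth dependency ratio: 23.3
Old-age dependency ratio: 15.7
Total dependency ratio: 39.0

Youth dependency ratio = 25.4 / 109.0 × 100 = 23.3
Old-age dependency ratio = 17.1 / 109.0 × 100 = 15.7
Total dependency ratio = (25.4 + 17.1) / 109.0 × 100 = 42.5 / 109.0 × 100 = 39.0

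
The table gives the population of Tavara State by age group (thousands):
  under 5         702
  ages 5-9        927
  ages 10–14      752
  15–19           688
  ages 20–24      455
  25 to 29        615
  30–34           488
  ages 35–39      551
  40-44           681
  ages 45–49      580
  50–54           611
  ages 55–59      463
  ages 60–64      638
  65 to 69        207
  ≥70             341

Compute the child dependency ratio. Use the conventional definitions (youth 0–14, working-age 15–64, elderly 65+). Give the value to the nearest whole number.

Youth dependency ratio: 41

0–14: 702 + 927 + 752 = 2 381
15–64: 688 + 455 + 615 + 488 + 551 + 681 + 580 + 611 + 463 + 638 = 5 770
65+: 207 + 341 = 548
Youth dependency ratio = 2 381 / 5 770 × 100 = 41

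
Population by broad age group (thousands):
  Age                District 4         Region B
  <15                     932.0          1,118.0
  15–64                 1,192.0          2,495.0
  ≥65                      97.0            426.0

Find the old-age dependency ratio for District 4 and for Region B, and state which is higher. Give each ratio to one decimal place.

District 4: 8.1
Region B: 17.1
Higher: Region B

District 4: 97.0 / 1,192.0 × 100 = 8.1
Region B: 426.0 / 2,495.0 × 100 = 17.1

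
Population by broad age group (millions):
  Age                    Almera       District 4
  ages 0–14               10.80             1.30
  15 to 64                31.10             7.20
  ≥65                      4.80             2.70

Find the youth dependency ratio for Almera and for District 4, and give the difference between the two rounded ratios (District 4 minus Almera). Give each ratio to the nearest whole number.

Almera: 35
District 4: 18
Difference: -17

Almera: 10.80 / 31.10 × 100 = 35
District 4: 1.30 / 7.20 × 100 = 18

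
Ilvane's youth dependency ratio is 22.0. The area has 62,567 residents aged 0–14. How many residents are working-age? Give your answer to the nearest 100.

Working-age: 284,400

Youth dependency ratio = youth / working-age × 100
22.0 = 62,567 / W × 100
⇒ 284,400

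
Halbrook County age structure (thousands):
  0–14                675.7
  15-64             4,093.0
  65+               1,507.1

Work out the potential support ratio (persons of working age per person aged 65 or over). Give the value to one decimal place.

Potential support ratio: 2.7

Potential support ratio = 4,093.0 / 1,507.1 = 2.7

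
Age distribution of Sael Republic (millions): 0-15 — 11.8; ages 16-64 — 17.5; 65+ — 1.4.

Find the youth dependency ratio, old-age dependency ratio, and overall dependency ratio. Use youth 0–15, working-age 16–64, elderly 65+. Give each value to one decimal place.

Youth dependency ratio = 11.8 / 17.5 × 100 = 67.4
Old-age dependency ratio = 1.4 / 17.5 × 100 = 8.0
Total dependency ratio = (11.8 + 1.4) / 17.5 × 100 = 13.2 / 17.5 × 100 = 75.4

Youth dependency ratio: 67.4
Old-age dependency ratio: 8.0
Total dependency ratio: 75.4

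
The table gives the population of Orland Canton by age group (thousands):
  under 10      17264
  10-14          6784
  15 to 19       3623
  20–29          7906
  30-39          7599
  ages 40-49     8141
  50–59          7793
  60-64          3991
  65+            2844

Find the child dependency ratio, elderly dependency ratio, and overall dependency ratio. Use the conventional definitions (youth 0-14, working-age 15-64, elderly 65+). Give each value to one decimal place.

Youth dependency ratio: 61.6
Old-age dependency ratio: 7.3
Total dependency ratio: 68.9

0–14: 17264 + 6784 = 24048
15–64: 3623 + 7906 + 7599 + 8141 + 7793 + 3991 = 39053
65+: 2844
Youth dependency ratio = 24048 / 39053 × 100 = 61.6
Old-age dependency ratio = 2844 / 39053 × 100 = 7.3
Total dependency ratio = (24048 + 2844) / 39053 × 100 = 26892 / 39053 × 100 = 68.9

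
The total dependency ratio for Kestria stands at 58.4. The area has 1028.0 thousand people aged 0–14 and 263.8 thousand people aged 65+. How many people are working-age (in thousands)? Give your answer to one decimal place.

Total dependency ratio = (youth + elderly) / working-age × 100
58.4 = (1028.0 + 263.8) / W × 100
⇒ 2212.0

Working-age: 2212.0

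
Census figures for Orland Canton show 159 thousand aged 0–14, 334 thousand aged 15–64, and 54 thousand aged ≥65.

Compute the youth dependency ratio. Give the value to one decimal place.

Youth dependency ratio = 159 / 334 × 100 = 47.6

Youth dependency ratio: 47.6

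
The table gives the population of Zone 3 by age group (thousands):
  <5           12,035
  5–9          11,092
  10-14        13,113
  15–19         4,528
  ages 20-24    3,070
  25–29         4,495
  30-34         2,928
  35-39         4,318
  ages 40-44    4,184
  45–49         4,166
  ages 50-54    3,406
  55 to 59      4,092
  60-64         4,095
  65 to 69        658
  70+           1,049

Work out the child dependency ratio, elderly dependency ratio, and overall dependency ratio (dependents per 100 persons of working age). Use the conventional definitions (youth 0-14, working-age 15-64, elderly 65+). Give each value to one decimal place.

0–14: 12,035 + 11,092 + 13,113 = 36,240
15–64: 4,528 + 3,070 + 4,495 + 2,928 + 4,318 + 4,184 + 4,166 + 3,406 + 4,092 + 4,095 = 39,282
65+: 658 + 1,049 = 1,707
Youth dependency ratio = 36,240 / 39,282 × 100 = 92.3
Old-age dependency ratio = 1,707 / 39,282 × 100 = 4.3
Total dependency ratio = (36,240 + 1,707) / 39,282 × 100 = 37,947 / 39,282 × 100 = 96.6

Youth dependency ratio: 92.3
Old-age dependency ratio: 4.3
Total dependency ratio: 96.6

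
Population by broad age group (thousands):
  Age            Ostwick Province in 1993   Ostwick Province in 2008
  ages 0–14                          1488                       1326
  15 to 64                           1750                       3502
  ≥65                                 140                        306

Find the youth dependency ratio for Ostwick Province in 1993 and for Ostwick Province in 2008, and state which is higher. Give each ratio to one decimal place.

Ostwick Province in 1993: 85.0
Ostwick Province in 2008: 37.9
Higher: Ostwick Province in 1993

Ostwick Province in 1993: 1488 / 1750 × 100 = 85.0
Ostwick Province in 2008: 1326 / 3502 × 100 = 37.9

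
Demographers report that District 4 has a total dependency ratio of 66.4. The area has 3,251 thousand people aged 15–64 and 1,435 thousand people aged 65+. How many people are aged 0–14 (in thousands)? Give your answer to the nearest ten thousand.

Total dependency ratio = (youth + elderly) / working-age × 100
66.4 = (Y + 1,435) / 3,251 × 100
⇒ 720

Aged 0–14: 720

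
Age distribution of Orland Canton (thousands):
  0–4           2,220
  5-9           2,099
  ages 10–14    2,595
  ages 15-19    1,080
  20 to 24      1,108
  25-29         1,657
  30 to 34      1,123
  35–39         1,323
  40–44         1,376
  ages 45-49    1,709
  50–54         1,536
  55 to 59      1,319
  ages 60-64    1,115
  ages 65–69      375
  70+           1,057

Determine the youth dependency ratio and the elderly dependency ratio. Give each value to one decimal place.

0–14: 2,220 + 2,099 + 2,595 = 6,914
15–64: 1,080 + 1,108 + 1,657 + 1,123 + 1,323 + 1,376 + 1,709 + 1,536 + 1,319 + 1,115 = 13,346
65+: 375 + 1,057 = 1,432
Youth dependency ratio = 6,914 / 13,346 × 100 = 51.8
Old-age dependency ratio = 1,432 / 13,346 × 100 = 10.7

Youth dependency ratio: 51.8
Old-age dependency ratio: 10.7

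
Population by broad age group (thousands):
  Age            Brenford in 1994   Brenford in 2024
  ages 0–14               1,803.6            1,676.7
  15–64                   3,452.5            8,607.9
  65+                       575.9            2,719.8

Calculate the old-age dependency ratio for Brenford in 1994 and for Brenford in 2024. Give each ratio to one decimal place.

Brenford in 1994: 16.7
Brenford in 2024: 31.6

Brenford in 1994: 575.9 / 3,452.5 × 100 = 16.7
Brenford in 2024: 2,719.8 / 8,607.9 × 100 = 31.6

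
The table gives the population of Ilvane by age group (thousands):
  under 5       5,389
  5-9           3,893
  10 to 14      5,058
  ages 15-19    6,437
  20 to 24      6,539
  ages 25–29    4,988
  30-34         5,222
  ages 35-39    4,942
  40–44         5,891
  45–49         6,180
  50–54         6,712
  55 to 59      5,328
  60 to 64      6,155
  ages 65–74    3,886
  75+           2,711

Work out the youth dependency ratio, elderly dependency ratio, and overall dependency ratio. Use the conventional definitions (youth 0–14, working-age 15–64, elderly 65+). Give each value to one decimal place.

0–14: 5,389 + 3,893 + 5,058 = 14,340
15–64: 6,437 + 6,539 + 4,988 + 5,222 + 4,942 + 5,891 + 6,180 + 6,712 + 5,328 + 6,155 = 58,394
65+: 3,886 + 2,711 = 6,597
Youth dependency ratio = 14,340 / 58,394 × 100 = 24.6
Old-age dependency ratio = 6,597 / 58,394 × 100 = 11.3
Total dependency ratio = (14,340 + 6,597) / 58,394 × 100 = 20,937 / 58,394 × 100 = 35.9

Youth dependency ratio: 24.6
Old-age dependency ratio: 11.3
Total dependency ratio: 35.9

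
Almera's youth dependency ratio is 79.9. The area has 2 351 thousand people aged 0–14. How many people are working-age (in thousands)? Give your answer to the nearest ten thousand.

Youth dependency ratio = youth / working-age × 100
79.9 = 2 351 / W × 100
⇒ 2 940

Working-age: 2 940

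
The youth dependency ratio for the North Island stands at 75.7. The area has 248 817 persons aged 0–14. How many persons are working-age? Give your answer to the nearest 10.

Working-age: 328 690

Youth dependency ratio = youth / working-age × 100
75.7 = 248 817 / W × 100
⇒ 328 690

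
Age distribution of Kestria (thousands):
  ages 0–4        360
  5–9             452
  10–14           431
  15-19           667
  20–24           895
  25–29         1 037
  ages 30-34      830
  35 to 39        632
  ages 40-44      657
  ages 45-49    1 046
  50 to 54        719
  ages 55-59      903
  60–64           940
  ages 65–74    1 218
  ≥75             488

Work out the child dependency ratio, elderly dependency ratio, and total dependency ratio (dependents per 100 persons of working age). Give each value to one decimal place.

Youth dependency ratio: 14.9
Old-age dependency ratio: 20.5
Total dependency ratio: 35.4

0–14: 360 + 452 + 431 = 1 243
15–64: 667 + 895 + 1 037 + 830 + 632 + 657 + 1 046 + 719 + 903 + 940 = 8 326
65+: 1 218 + 488 = 1 706
Youth dependency ratio = 1 243 / 8 326 × 100 = 14.9
Old-age dependency ratio = 1 706 / 8 326 × 100 = 20.5
Total dependency ratio = (1 243 + 1 706) / 8 326 × 100 = 2 949 / 8 326 × 100 = 35.4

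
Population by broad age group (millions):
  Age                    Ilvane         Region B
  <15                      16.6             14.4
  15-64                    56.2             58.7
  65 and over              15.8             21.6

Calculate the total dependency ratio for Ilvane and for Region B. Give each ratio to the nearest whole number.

Ilvane: 58
Region B: 61

Ilvane: (16.6 + 15.8) / 56.2 × 100 = 32.4 / 56.2 × 100 = 58
Region B: (14.4 + 21.6) / 58.7 × 100 = 36.0 / 58.7 × 100 = 61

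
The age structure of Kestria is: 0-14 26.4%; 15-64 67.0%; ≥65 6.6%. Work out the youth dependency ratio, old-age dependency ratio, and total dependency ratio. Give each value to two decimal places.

Youth dependency ratio: 39.40
Old-age dependency ratio: 9.85
Total dependency ratio: 49.25

Youth dependency ratio = 26.4 / 67.0 × 100 = 39.40
Old-age dependency ratio = 6.6 / 67.0 × 100 = 9.85
Total dependency ratio = (26.4 + 6.6) / 67.0 × 100 = 33.0 / 67.0 × 100 = 49.25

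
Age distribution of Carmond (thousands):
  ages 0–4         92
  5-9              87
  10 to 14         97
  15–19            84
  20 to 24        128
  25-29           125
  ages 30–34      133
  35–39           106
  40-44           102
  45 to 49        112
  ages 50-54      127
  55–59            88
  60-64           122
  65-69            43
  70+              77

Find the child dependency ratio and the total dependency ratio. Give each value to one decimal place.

Youth dependency ratio: 24.5
Total dependency ratio: 35.1

0–14: 92 + 87 + 97 = 276
15–64: 84 + 128 + 125 + 133 + 106 + 102 + 112 + 127 + 88 + 122 = 1,127
65+: 43 + 77 = 120
Youth dependency ratio = 276 / 1,127 × 100 = 24.5
Total dependency ratio = (276 + 120) / 1,127 × 100 = 396 / 1,127 × 100 = 35.1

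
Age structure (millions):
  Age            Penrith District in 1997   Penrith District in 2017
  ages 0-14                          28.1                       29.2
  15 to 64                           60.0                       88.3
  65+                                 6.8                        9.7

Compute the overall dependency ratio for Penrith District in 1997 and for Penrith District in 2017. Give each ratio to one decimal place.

Penrith District in 1997: (28.1 + 6.8) / 60.0 × 100 = 34.9 / 60.0 × 100 = 58.2
Penrith District in 2017: (29.2 + 9.7) / 88.3 × 100 = 38.9 / 88.3 × 100 = 44.1

Penrith District in 1997: 58.2
Penrith District in 2017: 44.1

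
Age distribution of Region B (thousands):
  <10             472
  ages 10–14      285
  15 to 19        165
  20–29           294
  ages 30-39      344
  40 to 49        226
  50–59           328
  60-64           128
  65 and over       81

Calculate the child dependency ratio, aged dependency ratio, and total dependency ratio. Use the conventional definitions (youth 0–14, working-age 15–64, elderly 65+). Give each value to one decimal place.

Youth dependency ratio: 51.0
Old-age dependency ratio: 5.5
Total dependency ratio: 56.4

0–14: 472 + 285 = 757
15–64: 165 + 294 + 344 + 226 + 328 + 128 = 1,485
65+: 81
Youth dependency ratio = 757 / 1,485 × 100 = 51.0
Old-age dependency ratio = 81 / 1,485 × 100 = 5.5
Total dependency ratio = (757 + 81) / 1,485 × 100 = 838 / 1,485 × 100 = 56.4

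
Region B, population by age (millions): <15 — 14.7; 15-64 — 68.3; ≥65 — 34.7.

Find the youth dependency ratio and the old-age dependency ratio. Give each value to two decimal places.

Youth dependency ratio: 21.52
Old-age dependency ratio: 50.81

Youth dependency ratio = 14.7 / 68.3 × 100 = 21.52
Old-age dependency ratio = 34.7 / 68.3 × 100 = 50.81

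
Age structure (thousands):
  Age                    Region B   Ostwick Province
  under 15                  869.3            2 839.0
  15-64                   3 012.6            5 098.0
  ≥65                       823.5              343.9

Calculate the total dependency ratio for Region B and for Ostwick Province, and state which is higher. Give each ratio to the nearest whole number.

Region B: 56
Ostwick Province: 62
Higher: Ostwick Province

Region B: (869.3 + 823.5) / 3 012.6 × 100 = 1 692.8 / 3 012.6 × 100 = 56
Ostwick Province: (2 839.0 + 343.9) / 5 098.0 × 100 = 3 182.9 / 5 098.0 × 100 = 62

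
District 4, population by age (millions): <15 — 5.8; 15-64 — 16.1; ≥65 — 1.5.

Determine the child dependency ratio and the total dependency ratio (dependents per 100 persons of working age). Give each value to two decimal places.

Youth dependency ratio: 36.02
Total dependency ratio: 45.34

Youth dependency ratio = 5.8 / 16.1 × 100 = 36.02
Total dependency ratio = (5.8 + 1.5) / 16.1 × 100 = 7.3 / 16.1 × 100 = 45.34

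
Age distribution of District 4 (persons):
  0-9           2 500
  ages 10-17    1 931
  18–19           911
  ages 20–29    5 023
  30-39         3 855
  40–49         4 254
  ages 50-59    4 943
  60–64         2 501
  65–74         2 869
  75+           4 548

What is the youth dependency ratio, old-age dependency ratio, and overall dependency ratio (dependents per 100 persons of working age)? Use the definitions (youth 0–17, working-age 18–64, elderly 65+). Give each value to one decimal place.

Youth dependency ratio: 20.6
Old-age dependency ratio: 34.5
Total dependency ratio: 55.1

0–17: 2 500 + 1 931 = 4 431
18–64: 911 + 5 023 + 3 855 + 4 254 + 4 943 + 2 501 = 21 487
65+: 2 869 + 4 548 = 7 417
Youth dependency ratio = 4 431 / 21 487 × 100 = 20.6
Old-age dependency ratio = 7 417 / 21 487 × 100 = 34.5
Total dependency ratio = (4 431 + 7 417) / 21 487 × 100 = 11 848 / 21 487 × 100 = 55.1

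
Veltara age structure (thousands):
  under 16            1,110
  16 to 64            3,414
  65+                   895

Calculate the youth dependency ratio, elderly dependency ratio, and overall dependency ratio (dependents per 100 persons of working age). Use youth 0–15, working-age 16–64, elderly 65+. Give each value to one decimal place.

Youth dependency ratio = 1,110 / 3,414 × 100 = 32.5
Old-age dependency ratio = 895 / 3,414 × 100 = 26.2
Total dependency ratio = (1,110 + 895) / 3,414 × 100 = 2,005 / 3,414 × 100 = 58.7

Youth dependency ratio: 32.5
Old-age dependency ratio: 26.2
Total dependency ratio: 58.7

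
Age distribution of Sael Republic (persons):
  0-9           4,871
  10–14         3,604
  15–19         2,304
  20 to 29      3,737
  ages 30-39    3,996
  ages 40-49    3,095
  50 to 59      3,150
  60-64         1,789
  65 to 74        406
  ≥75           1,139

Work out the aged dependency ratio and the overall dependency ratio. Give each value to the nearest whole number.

Old-age dependency ratio: 9
Total dependency ratio: 55

0–14: 4,871 + 3,604 = 8,475
15–64: 2,304 + 3,737 + 3,996 + 3,095 + 3,150 + 1,789 = 18,071
65+: 406 + 1,139 = 1,545
Old-age dependency ratio = 1,545 / 18,071 × 100 = 9
Total dependency ratio = (8,475 + 1,545) / 18,071 × 100 = 10,020 / 18,071 × 100 = 55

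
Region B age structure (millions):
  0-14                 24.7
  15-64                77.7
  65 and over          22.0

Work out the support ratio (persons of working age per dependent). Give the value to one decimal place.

Support ratio = 77.7 / (24.7 + 22.0) = 77.7 / 46.7 = 1.7

Support ratio: 1.7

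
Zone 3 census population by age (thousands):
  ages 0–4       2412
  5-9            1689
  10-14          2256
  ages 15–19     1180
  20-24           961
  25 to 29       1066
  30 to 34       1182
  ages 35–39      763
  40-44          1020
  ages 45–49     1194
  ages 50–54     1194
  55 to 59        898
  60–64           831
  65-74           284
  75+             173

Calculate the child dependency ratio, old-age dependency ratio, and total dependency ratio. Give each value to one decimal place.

Youth dependency ratio: 61.8
Old-age dependency ratio: 4.4
Total dependency ratio: 66.2

0–14: 2412 + 1689 + 2256 = 6357
15–64: 1180 + 961 + 1066 + 1182 + 763 + 1020 + 1194 + 1194 + 898 + 831 = 10289
65+: 284 + 173 = 457
Youth dependency ratio = 6357 / 10289 × 100 = 61.8
Old-age dependency ratio = 457 / 10289 × 100 = 4.4
Total dependency ratio = (6357 + 457) / 10289 × 100 = 6814 / 10289 × 100 = 66.2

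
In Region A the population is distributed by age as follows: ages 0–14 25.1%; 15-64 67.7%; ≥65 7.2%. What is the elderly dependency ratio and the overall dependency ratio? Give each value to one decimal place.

Old-age dependency ratio: 10.6
Total dependency ratio: 47.7

Old-age dependency ratio = 7.2 / 67.7 × 100 = 10.6
Total dependency ratio = (25.1 + 7.2) / 67.7 × 100 = 32.3 / 67.7 × 100 = 47.7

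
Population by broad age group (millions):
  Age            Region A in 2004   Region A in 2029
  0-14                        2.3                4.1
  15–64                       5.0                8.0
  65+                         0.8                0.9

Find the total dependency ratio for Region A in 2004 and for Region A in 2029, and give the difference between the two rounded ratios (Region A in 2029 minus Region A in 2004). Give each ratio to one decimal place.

Region A in 2004: (2.3 + 0.8) / 5.0 × 100 = 3.1 / 5.0 × 100 = 62.0
Region A in 2029: (4.1 + 0.9) / 8.0 × 100 = 5.0 / 8.0 × 100 = 62.5

Region A in 2004: 62.0
Region A in 2029: 62.5
Difference: +0.5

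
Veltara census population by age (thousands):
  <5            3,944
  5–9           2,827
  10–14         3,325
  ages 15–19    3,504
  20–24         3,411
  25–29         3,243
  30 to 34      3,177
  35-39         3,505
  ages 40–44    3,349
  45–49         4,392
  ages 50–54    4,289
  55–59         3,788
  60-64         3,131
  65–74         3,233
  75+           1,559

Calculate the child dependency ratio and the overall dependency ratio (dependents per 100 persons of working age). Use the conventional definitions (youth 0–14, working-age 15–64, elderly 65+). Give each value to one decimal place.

Youth dependency ratio: 28.2
Total dependency ratio: 41.6

0–14: 3,944 + 2,827 + 3,325 = 10,096
15–64: 3,504 + 3,411 + 3,243 + 3,177 + 3,505 + 3,349 + 4,392 + 4,289 + 3,788 + 3,131 = 35,789
65+: 3,233 + 1,559 = 4,792
Youth dependency ratio = 10,096 / 35,789 × 100 = 28.2
Total dependency ratio = (10,096 + 4,792) / 35,789 × 100 = 14,888 / 35,789 × 100 = 41.6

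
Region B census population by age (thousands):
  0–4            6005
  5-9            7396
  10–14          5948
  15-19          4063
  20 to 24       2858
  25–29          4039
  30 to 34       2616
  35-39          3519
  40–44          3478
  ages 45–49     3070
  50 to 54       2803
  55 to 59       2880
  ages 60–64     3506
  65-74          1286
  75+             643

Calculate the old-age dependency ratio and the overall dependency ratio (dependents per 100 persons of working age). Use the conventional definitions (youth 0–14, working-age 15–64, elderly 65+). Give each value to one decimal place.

Old-age dependency ratio: 5.9
Total dependency ratio: 64.8

0–14: 6005 + 7396 + 5948 = 19349
15–64: 4063 + 2858 + 4039 + 2616 + 3519 + 3478 + 3070 + 2803 + 2880 + 3506 = 32832
65+: 1286 + 643 = 1929
Old-age dependency ratio = 1929 / 32832 × 100 = 5.9
Total dependency ratio = (19349 + 1929) / 32832 × 100 = 21278 / 32832 × 100 = 64.8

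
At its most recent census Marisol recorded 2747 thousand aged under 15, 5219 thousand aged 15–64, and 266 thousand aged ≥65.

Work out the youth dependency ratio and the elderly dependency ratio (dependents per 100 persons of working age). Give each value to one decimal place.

Youth dependency ratio = 2747 / 5219 × 100 = 52.6
Old-age dependency ratio = 266 / 5219 × 100 = 5.1

Youth dependency ratio: 52.6
Old-age dependency ratio: 5.1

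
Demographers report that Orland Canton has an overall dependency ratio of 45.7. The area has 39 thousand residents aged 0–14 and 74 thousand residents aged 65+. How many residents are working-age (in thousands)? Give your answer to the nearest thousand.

Working-age: 247

Total dependency ratio = (youth + elderly) / working-age × 100
45.7 = (39 + 74) / W × 100
⇒ 247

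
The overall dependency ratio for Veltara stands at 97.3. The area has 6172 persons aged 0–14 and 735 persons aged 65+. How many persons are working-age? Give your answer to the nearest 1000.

Working-age: 7000

Total dependency ratio = (youth + elderly) / working-age × 100
97.3 = (6172 + 735) / W × 100
⇒ 7000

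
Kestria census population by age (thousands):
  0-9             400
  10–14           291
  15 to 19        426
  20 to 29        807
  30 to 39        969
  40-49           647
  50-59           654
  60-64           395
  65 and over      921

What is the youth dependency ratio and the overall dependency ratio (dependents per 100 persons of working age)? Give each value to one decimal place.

0–14: 400 + 291 = 691
15–64: 426 + 807 + 969 + 647 + 654 + 395 = 3898
65+: 921
Youth dependency ratio = 691 / 3898 × 100 = 17.7
Total dependency ratio = (691 + 921) / 3898 × 100 = 1612 / 3898 × 100 = 41.4

Youth dependency ratio: 17.7
Total dependency ratio: 41.4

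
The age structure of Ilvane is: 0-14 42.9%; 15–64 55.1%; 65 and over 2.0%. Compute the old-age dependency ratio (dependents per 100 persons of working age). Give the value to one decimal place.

Old-age dependency ratio: 3.6

Old-age dependency ratio = 2.0 / 55.1 × 100 = 3.6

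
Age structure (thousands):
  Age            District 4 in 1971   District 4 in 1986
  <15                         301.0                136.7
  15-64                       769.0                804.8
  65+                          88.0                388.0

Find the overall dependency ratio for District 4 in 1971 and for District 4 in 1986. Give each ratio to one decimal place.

District 4 in 1971: (301.0 + 88.0) / 769.0 × 100 = 389.0 / 769.0 × 100 = 50.6
District 4 in 1986: (136.7 + 388.0) / 804.8 × 100 = 524.7 / 804.8 × 100 = 65.2

District 4 in 1971: 50.6
District 4 in 1986: 65.2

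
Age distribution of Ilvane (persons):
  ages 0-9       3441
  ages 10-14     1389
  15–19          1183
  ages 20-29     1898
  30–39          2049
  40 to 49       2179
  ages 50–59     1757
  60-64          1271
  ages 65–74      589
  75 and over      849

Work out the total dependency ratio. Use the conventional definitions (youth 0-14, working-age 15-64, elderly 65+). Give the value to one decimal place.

0–14: 3441 + 1389 = 4830
15–64: 1183 + 1898 + 2049 + 2179 + 1757 + 1271 = 10337
65+: 589 + 849 = 1438
Total dependency ratio = (4830 + 1438) / 10337 × 100 = 6268 / 10337 × 100 = 60.6

Total dependency ratio: 60.6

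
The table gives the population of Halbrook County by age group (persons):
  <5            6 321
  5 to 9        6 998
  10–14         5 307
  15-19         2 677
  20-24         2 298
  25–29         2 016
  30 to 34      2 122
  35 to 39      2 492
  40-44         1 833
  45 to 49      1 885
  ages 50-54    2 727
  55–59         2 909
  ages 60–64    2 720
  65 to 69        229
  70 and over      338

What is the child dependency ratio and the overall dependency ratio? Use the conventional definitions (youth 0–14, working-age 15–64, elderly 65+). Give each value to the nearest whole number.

0–14: 6 321 + 6 998 + 5 307 = 18 626
15–64: 2 677 + 2 298 + 2 016 + 2 122 + 2 492 + 1 833 + 1 885 + 2 727 + 2 909 + 2 720 = 23 679
65+: 229 + 338 = 567
Youth dependency ratio = 18 626 / 23 679 × 100 = 79
Total dependency ratio = (18 626 + 567) / 23 679 × 100 = 19 193 / 23 679 × 100 = 81

Youth dependency ratio: 79
Total dependency ratio: 81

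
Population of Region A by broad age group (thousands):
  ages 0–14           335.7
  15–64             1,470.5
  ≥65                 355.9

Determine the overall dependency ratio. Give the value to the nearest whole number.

Total dependency ratio = (335.7 + 355.9) / 1,470.5 × 100 = 691.6 / 1,470.5 × 100 = 47

Total dependency ratio: 47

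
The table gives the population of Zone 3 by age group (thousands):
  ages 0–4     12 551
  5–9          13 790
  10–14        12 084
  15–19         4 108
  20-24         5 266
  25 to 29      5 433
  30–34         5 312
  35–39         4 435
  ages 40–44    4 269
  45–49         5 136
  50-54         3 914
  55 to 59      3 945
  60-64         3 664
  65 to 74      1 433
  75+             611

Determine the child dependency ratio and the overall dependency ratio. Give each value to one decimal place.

0–14: 12 551 + 13 790 + 12 084 = 38 425
15–64: 4 108 + 5 266 + 5 433 + 5 312 + 4 435 + 4 269 + 5 136 + 3 914 + 3 945 + 3 664 = 45 482
65+: 1 433 + 611 = 2 044
Youth dependency ratio = 38 425 / 45 482 × 100 = 84.5
Total dependency ratio = (38 425 + 2 044) / 45 482 × 100 = 40 469 / 45 482 × 100 = 89.0

Youth dependency ratio: 84.5
Total dependency ratio: 89.0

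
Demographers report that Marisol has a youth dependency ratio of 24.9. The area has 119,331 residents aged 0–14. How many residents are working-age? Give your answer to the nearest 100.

Youth dependency ratio = youth / working-age × 100
24.9 = 119,331 / W × 100
⇒ 479,200

Working-age: 479,200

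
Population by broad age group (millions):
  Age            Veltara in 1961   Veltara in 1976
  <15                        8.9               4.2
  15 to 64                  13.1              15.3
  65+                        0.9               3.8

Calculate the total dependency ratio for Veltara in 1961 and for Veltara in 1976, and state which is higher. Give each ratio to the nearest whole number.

Veltara in 1961: (8.9 + 0.9) / 13.1 × 100 = 9.8 / 13.1 × 100 = 75
Veltara in 1976: (4.2 + 3.8) / 15.3 × 100 = 8.0 / 15.3 × 100 = 52

Veltara in 1961: 75
Veltara in 1976: 52
Higher: Veltara in 1961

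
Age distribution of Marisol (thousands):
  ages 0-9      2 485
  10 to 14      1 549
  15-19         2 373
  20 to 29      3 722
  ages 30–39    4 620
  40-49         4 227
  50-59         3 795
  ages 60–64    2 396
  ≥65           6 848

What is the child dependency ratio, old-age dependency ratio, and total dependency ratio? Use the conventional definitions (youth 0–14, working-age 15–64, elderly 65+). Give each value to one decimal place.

Youth dependency ratio: 19.1
Old-age dependency ratio: 32.4
Total dependency ratio: 51.5

0–14: 2 485 + 1 549 = 4 034
15–64: 2 373 + 3 722 + 4 620 + 4 227 + 3 795 + 2 396 = 21 133
65+: 6 848
Youth dependency ratio = 4 034 / 21 133 × 100 = 19.1
Old-age dependency ratio = 6 848 / 21 133 × 100 = 32.4
Total dependency ratio = (4 034 + 6 848) / 21 133 × 100 = 10 882 / 21 133 × 100 = 51.5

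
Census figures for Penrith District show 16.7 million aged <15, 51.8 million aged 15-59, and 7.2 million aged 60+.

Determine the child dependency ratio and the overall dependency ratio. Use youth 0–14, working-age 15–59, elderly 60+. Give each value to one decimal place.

Youth dependency ratio: 32.2
Total dependency ratio: 46.1

Youth dependency ratio = 16.7 / 51.8 × 100 = 32.2
Total dependency ratio = (16.7 + 7.2) / 51.8 × 100 = 23.9 / 51.8 × 100 = 46.1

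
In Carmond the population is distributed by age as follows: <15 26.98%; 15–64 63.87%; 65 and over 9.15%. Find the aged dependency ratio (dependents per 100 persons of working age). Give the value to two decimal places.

Old-age dependency ratio: 14.33

Old-age dependency ratio = 9.15 / 63.87 × 100 = 14.33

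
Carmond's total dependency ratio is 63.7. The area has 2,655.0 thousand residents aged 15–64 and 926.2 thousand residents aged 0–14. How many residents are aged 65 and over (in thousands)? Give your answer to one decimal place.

Aged 65 and over: 765.0

Total dependency ratio = (youth + elderly) / working-age × 100
63.7 = (926.2 + E) / 2,655.0 × 100
⇒ 765.0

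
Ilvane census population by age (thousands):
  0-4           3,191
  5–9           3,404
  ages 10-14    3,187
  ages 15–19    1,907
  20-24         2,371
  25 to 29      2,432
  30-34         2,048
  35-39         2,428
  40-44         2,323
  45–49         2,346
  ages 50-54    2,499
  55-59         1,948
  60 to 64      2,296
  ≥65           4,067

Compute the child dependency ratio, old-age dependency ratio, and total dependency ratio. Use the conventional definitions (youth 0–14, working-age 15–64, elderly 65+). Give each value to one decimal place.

Youth dependency ratio: 43.3
Old-age dependency ratio: 18.0
Total dependency ratio: 61.3

0–14: 3,191 + 3,404 + 3,187 = 9,782
15–64: 1,907 + 2,371 + 2,432 + 2,048 + 2,428 + 2,323 + 2,346 + 2,499 + 1,948 + 2,296 = 22,598
65+: 4,067
Youth dependency ratio = 9,782 / 22,598 × 100 = 43.3
Old-age dependency ratio = 4,067 / 22,598 × 100 = 18.0
Total dependency ratio = (9,782 + 4,067) / 22,598 × 100 = 13,849 / 22,598 × 100 = 61.3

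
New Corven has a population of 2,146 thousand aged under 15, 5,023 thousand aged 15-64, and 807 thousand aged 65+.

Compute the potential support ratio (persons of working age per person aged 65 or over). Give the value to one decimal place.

Potential support ratio = 5,023 / 807 = 6.2

Potential support ratio: 6.2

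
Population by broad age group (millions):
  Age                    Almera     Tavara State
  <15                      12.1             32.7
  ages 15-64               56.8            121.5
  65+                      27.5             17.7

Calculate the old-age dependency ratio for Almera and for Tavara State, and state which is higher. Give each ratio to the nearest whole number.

Almera: 48
Tavara State: 15
Higher: Almera

Almera: 27.5 / 56.8 × 100 = 48
Tavara State: 17.7 / 121.5 × 100 = 15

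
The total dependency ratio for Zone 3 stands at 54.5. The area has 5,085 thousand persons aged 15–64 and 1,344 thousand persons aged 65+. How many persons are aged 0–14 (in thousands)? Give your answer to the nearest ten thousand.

Total dependency ratio = (youth + elderly) / working-age × 100
54.5 = (Y + 1,344) / 5,085 × 100
⇒ 1,430

Aged 0–14: 1,430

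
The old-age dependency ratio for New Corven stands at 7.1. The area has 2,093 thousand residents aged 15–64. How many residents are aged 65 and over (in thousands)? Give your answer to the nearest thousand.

Old-age dependency ratio = elderly / working-age × 100
7.1 = E / 2,093 × 100
⇒ 149

Aged 65 and over: 149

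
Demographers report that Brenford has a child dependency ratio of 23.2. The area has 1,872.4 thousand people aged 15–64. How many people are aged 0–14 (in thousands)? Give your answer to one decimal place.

Youth dependency ratio = youth / working-age × 100
23.2 = Y / 1,872.4 × 100
⇒ 434.4

Aged 0–14: 434.4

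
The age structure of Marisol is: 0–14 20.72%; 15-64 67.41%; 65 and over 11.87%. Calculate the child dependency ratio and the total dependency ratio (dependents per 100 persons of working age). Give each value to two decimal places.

Youth dependency ratio: 30.74
Total dependency ratio: 48.35

Youth dependency ratio = 20.72 / 67.41 × 100 = 30.74
Total dependency ratio = (20.72 + 11.87) / 67.41 × 100 = 32.59 / 67.41 × 100 = 48.35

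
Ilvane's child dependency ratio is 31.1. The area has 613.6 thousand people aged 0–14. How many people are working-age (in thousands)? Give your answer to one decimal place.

Youth dependency ratio = youth / working-age × 100
31.1 = 613.6 / W × 100
⇒ 1 973.0

Working-age: 1 973.0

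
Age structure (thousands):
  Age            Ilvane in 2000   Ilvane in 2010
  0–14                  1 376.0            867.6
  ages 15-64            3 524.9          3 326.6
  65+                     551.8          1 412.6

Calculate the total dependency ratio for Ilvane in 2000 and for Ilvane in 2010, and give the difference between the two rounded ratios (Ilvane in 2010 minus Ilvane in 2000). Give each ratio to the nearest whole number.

Ilvane in 2000: (1 376.0 + 551.8) / 3 524.9 × 100 = 1 927.8 / 3 524.9 × 100 = 55
Ilvane in 2010: (867.6 + 1 412.6) / 3 326.6 × 100 = 2 280.2 / 3 326.6 × 100 = 69

Ilvane in 2000: 55
Ilvane in 2010: 69
Difference: +14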